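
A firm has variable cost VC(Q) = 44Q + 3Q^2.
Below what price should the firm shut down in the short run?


AVC(Q) = VC(Q)/Q = 44 + 3Q
AVC is increasing in Q, so minimum AVC is at Q -> 0+.
Min AVC = 44
The firm should shut down if P < 44.

44


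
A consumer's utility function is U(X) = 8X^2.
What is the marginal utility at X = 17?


MU = dU/dX = 8*2*X^(2-1)
MU = 16*X^1
At X = 17:
MU = 16 * 17^1
MU = 16 * 17 = 272

272


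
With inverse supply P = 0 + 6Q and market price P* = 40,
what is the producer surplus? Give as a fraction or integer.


Minimum supply price (at Q=0): P_min = 0
Quantity supplied at P* = 40:
Q* = (40 - 0)/6 = 20/3
PS = (1/2) * Q* * (P* - P_min)
PS = (1/2) * 20/3 * (40 - 0)
PS = (1/2) * 20/3 * 40 = 400/3

400/3


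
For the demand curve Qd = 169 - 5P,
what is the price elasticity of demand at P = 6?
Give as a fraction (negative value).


dQ/dP = -5
At P = 6: Q = 169 - 5*6 = 139
E = (dQ/dP)(P/Q) = (-5)(6/139) = -30/139

-30/139


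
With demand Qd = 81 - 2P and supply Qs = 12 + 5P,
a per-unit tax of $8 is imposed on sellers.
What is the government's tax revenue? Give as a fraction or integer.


With tax on sellers, new supply: Qs' = 12 + 5(P - 8)
= 5P - 28
New equilibrium quantity:
Q_new = 349/7
Tax revenue = tax * Q_new = 8 * 349/7 = 2792/7

2792/7


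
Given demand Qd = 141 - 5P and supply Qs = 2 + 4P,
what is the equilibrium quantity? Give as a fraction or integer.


First find equilibrium price:
141 - 5P = 2 + 4P
P* = 139/9 = 139/9
Then substitute into demand:
Q* = 141 - 5 * 139/9 = 574/9

574/9


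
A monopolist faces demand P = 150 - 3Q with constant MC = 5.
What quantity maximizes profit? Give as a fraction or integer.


TR = P*Q = (150 - 3Q)Q = 150Q - 3Q^2
MR = dTR/dQ = 150 - 6Q
Set MR = MC:
150 - 6Q = 5
145 = 6Q
Q* = 145/6 = 145/6

145/6


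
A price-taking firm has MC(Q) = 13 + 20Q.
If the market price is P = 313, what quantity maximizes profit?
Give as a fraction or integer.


In perfect competition, profit is maximized where P = MC.
313 = 13 + 20Q
300 = 20Q
Q* = 300/20 = 15

15


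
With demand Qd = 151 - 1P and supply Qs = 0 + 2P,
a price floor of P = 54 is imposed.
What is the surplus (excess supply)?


At P = 54:
Qd = 151 - 1*54 = 97
Qs = 0 + 2*54 = 108
Surplus = Qs - Qd = 108 - 97 = 11

11


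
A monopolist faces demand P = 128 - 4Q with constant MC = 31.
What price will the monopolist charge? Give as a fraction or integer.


MR = 128 - 8Q
Set MR = MC: 128 - 8Q = 31
Q* = 97/8
Substitute into demand:
P* = 128 - 4*97/8 = 159/2

159/2


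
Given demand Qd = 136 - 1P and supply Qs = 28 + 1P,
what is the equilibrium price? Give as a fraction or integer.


At equilibrium, Qd = Qs.
136 - 1P = 28 + 1P
136 - 28 = 1P + 1P
108 = 2P
P* = 108/2 = 54

54


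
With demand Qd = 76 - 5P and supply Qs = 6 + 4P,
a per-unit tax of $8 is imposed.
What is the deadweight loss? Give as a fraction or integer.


Pre-tax equilibrium quantity: Q* = 334/9
Post-tax equilibrium quantity: Q_tax = 58/3
Reduction in quantity: Q* - Q_tax = 160/9
DWL = (1/2) * tax * (Q* - Q_tax)
DWL = (1/2) * 8 * 160/9 = 640/9

640/9


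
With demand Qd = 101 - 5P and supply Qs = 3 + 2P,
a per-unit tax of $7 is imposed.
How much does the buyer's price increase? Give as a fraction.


With a per-unit tax, the buyer's price increase depends on relative slopes.
Supply slope: d = 2, Demand slope: b = 5
Buyer's price increase = d * tax / (b + d)
= 2 * 7 / (5 + 2)
= 14 / 7 = 2

2


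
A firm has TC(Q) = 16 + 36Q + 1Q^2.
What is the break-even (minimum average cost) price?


AC(Q) = 16/Q + 36 + 1Q
To minimize: dAC/dQ = -16/Q^2 + 1 = 0
Q^2 = 16/1 = 16
Q* = 4
Min AC = 16/4 + 36 + 1*4
Min AC = 4 + 36 + 4 = 44

44


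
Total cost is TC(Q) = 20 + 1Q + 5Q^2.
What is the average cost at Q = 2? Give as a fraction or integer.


TC(2) = 20 + 1*2 + 5*2^2
TC(2) = 20 + 2 + 20 = 42
AC = TC/Q = 42/2 = 21

21


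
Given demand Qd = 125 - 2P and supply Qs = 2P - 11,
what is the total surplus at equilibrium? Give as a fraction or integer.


Find equilibrium: 125 - 2P = 2P - 11
125 + 11 = 4P
P* = 136/4 = 34
Q* = 2*34 - 11 = 57
Inverse demand: P = 125/2 - Q/2, so P_max = 125/2
Inverse supply: P = 11/2 + Q/2, so P_min = 11/2
CS = (1/2) * 57 * (125/2 - 34) = 3249/4
PS = (1/2) * 57 * (34 - 11/2) = 3249/4
TS = CS + PS = 3249/4 + 3249/4 = 3249/2

3249/2


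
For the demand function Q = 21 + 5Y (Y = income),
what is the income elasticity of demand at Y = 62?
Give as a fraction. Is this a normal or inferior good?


dQ/dY = 5
At Y = 62: Q = 21 + 5*62 = 331
Ey = (dQ/dY)(Y/Q) = 5 * 62 / 331 = 310/331
Since Ey > 0, this is a normal good.

310/331 (normal good)


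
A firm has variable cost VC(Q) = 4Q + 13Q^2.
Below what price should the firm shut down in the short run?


AVC(Q) = VC(Q)/Q = 4 + 13Q
AVC is increasing in Q, so minimum AVC is at Q -> 0+.
Min AVC = 4
The firm should shut down if P < 4.

4


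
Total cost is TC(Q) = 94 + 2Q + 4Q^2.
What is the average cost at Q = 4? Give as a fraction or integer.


TC(4) = 94 + 2*4 + 4*4^2
TC(4) = 94 + 8 + 64 = 166
AC = TC/Q = 166/4 = 83/2

83/2


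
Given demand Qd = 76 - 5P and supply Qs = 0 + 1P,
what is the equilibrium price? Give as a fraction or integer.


At equilibrium, Qd = Qs.
76 - 5P = 0 + 1P
76 - 0 = 5P + 1P
76 = 6P
P* = 76/6 = 38/3

38/3


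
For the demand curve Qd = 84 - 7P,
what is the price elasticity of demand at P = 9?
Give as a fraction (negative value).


dQ/dP = -7
At P = 9: Q = 84 - 7*9 = 21
E = (dQ/dP)(P/Q) = (-7)(9/21) = -3

-3


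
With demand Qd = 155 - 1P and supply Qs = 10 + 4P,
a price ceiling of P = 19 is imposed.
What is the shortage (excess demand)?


At P = 19:
Qd = 155 - 1*19 = 136
Qs = 10 + 4*19 = 86
Shortage = Qd - Qs = 136 - 86 = 50

50


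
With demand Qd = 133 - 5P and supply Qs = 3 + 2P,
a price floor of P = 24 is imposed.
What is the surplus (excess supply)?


At P = 24:
Qd = 133 - 5*24 = 13
Qs = 3 + 2*24 = 51
Surplus = Qs - Qd = 51 - 13 = 38

38


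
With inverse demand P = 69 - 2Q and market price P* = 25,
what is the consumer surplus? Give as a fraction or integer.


Maximum willingness to pay (at Q=0): P_max = 69
Quantity demanded at P* = 25:
Q* = (69 - 25)/2 = 22
CS = (1/2) * Q* * (P_max - P*)
CS = (1/2) * 22 * (69 - 25)
CS = (1/2) * 22 * 44 = 484

484


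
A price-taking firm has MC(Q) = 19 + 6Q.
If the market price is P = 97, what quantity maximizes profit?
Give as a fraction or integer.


In perfect competition, profit is maximized where P = MC.
97 = 19 + 6Q
78 = 6Q
Q* = 78/6 = 13

13


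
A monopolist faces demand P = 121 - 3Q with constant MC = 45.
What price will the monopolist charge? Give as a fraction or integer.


MR = 121 - 6Q
Set MR = MC: 121 - 6Q = 45
Q* = 38/3
Substitute into demand:
P* = 121 - 3*38/3 = 83

83


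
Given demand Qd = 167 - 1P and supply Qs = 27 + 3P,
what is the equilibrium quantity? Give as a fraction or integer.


First find equilibrium price:
167 - 1P = 27 + 3P
P* = 140/4 = 35
Then substitute into demand:
Q* = 167 - 1 * 35 = 132

132


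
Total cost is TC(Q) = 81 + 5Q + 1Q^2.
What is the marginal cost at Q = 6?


MC = dTC/dQ = 5 + 2*1*Q
At Q = 6:
MC = 5 + 2*6
MC = 5 + 12 = 17

17


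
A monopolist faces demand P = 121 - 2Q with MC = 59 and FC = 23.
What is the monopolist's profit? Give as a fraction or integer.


MR = MC: 121 - 4Q = 59
Q* = 31/2
P* = 121 - 2*31/2 = 90
Profit = (P* - MC)*Q* - FC
= (90 - 59)*31/2 - 23
= 31*31/2 - 23
= 961/2 - 23 = 915/2

915/2


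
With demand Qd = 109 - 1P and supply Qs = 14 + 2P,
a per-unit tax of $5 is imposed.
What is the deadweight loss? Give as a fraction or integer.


Pre-tax equilibrium quantity: Q* = 232/3
Post-tax equilibrium quantity: Q_tax = 74
Reduction in quantity: Q* - Q_tax = 10/3
DWL = (1/2) * tax * (Q* - Q_tax)
DWL = (1/2) * 5 * 10/3 = 25/3

25/3


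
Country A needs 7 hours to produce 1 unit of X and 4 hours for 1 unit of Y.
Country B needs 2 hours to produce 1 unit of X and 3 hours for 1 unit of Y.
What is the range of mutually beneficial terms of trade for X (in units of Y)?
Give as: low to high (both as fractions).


Opportunity cost of X for Country A = hours_X / hours_Y = 7/4 = 7/4 units of Y
Opportunity cost of X for Country B = hours_X / hours_Y = 2/3 = 2/3 units of Y
Terms of trade must be between the two opportunity costs.
Range: 2/3 to 7/4

2/3 to 7/4


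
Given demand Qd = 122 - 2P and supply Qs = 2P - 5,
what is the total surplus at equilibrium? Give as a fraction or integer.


Find equilibrium: 122 - 2P = 2P - 5
122 + 5 = 4P
P* = 127/4 = 127/4
Q* = 2*127/4 - 5 = 117/2
Inverse demand: P = 61 - Q/2, so P_max = 61
Inverse supply: P = 5/2 + Q/2, so P_min = 5/2
CS = (1/2) * 117/2 * (61 - 127/4) = 13689/16
PS = (1/2) * 117/2 * (127/4 - 5/2) = 13689/16
TS = CS + PS = 13689/16 + 13689/16 = 13689/8

13689/8


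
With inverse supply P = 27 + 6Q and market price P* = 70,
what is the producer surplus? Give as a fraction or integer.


Minimum supply price (at Q=0): P_min = 27
Quantity supplied at P* = 70:
Q* = (70 - 27)/6 = 43/6
PS = (1/2) * Q* * (P* - P_min)
PS = (1/2) * 43/6 * (70 - 27)
PS = (1/2) * 43/6 * 43 = 1849/12

1849/12


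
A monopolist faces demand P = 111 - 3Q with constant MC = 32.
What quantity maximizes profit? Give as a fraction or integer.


TR = P*Q = (111 - 3Q)Q = 111Q - 3Q^2
MR = dTR/dQ = 111 - 6Q
Set MR = MC:
111 - 6Q = 32
79 = 6Q
Q* = 79/6 = 79/6

79/6


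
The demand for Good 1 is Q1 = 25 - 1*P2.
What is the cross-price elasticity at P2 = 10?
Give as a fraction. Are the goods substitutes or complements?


dQ1/dP2 = -1
At P2 = 10: Q1 = 25 - 1*10 = 15
Exy = (dQ1/dP2)(P2/Q1) = -1 * 10 / 15 = -2/3
Since Exy < 0, the goods are complements.

-2/3 (complements)


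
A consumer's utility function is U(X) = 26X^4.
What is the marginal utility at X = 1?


MU = dU/dX = 26*4*X^(4-1)
MU = 104*X^3
At X = 1:
MU = 104 * 1^3
MU = 104 * 1 = 104

104


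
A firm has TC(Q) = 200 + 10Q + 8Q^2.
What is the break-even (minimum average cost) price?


AC(Q) = 200/Q + 10 + 8Q
To minimize: dAC/dQ = -200/Q^2 + 8 = 0
Q^2 = 200/8 = 25
Q* = 5
Min AC = 200/5 + 10 + 8*5
Min AC = 40 + 10 + 40 = 90

90


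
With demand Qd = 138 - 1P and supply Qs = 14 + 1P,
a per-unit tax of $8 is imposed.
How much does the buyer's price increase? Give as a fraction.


With a per-unit tax, the buyer's price increase depends on relative slopes.
Supply slope: d = 1, Demand slope: b = 1
Buyer's price increase = d * tax / (b + d)
= 1 * 8 / (1 + 1)
= 8 / 2 = 4

4


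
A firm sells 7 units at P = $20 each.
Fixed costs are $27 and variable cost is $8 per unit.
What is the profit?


Total Revenue = P * Q = 20 * 7 = $140
Total Cost = FC + VC*Q = 27 + 8*7 = $83
Profit = TR - TC = 140 - 83 = $57

$57


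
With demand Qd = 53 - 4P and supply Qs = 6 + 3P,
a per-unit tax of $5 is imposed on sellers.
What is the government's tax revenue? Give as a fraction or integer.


With tax on sellers, new supply: Qs' = 6 + 3(P - 5)
= 3P - 9
New equilibrium quantity:
Q_new = 123/7
Tax revenue = tax * Q_new = 5 * 123/7 = 615/7

615/7


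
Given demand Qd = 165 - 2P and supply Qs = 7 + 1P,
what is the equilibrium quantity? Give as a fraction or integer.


First find equilibrium price:
165 - 2P = 7 + 1P
P* = 158/3 = 158/3
Then substitute into demand:
Q* = 165 - 2 * 158/3 = 179/3

179/3


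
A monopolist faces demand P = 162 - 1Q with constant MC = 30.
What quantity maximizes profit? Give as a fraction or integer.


TR = P*Q = (162 - 1Q)Q = 162Q - 1Q^2
MR = dTR/dQ = 162 - 2Q
Set MR = MC:
162 - 2Q = 30
132 = 2Q
Q* = 132/2 = 66

66


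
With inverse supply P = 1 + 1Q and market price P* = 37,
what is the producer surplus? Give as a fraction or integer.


Minimum supply price (at Q=0): P_min = 1
Quantity supplied at P* = 37:
Q* = (37 - 1)/1 = 36
PS = (1/2) * Q* * (P* - P_min)
PS = (1/2) * 36 * (37 - 1)
PS = (1/2) * 36 * 36 = 648

648


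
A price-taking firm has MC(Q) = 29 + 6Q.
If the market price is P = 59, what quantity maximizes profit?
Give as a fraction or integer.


In perfect competition, profit is maximized where P = MC.
59 = 29 + 6Q
30 = 6Q
Q* = 30/6 = 5

5


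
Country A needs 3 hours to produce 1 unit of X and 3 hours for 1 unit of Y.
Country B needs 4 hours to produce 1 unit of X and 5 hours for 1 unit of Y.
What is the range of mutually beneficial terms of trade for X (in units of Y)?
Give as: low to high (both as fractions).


Opportunity cost of X for Country A = hours_X / hours_Y = 3/3 = 1 units of Y
Opportunity cost of X for Country B = hours_X / hours_Y = 4/5 = 4/5 units of Y
Terms of trade must be between the two opportunity costs.
Range: 4/5 to 1

4/5 to 1


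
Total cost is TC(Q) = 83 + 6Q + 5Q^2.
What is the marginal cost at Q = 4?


MC = dTC/dQ = 6 + 2*5*Q
At Q = 4:
MC = 6 + 10*4
MC = 6 + 40 = 46

46


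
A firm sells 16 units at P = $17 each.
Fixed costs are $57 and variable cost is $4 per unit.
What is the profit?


Total Revenue = P * Q = 17 * 16 = $272
Total Cost = FC + VC*Q = 57 + 4*16 = $121
Profit = TR - TC = 272 - 121 = $151

$151


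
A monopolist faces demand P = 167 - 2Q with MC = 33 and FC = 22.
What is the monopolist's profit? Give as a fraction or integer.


MR = MC: 167 - 4Q = 33
Q* = 67/2
P* = 167 - 2*67/2 = 100
Profit = (P* - MC)*Q* - FC
= (100 - 33)*67/2 - 22
= 67*67/2 - 22
= 4489/2 - 22 = 4445/2

4445/2


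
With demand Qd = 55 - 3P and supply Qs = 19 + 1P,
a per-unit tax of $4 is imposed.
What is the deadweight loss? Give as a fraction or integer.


Pre-tax equilibrium quantity: Q* = 28
Post-tax equilibrium quantity: Q_tax = 25
Reduction in quantity: Q* - Q_tax = 3
DWL = (1/2) * tax * (Q* - Q_tax)
DWL = (1/2) * 4 * 3 = 6

6


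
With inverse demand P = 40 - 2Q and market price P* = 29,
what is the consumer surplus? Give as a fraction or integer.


Maximum willingness to pay (at Q=0): P_max = 40
Quantity demanded at P* = 29:
Q* = (40 - 29)/2 = 11/2
CS = (1/2) * Q* * (P_max - P*)
CS = (1/2) * 11/2 * (40 - 29)
CS = (1/2) * 11/2 * 11 = 121/4

121/4


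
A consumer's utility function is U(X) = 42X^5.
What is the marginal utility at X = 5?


MU = dU/dX = 42*5*X^(5-1)
MU = 210*X^4
At X = 5:
MU = 210 * 5^4
MU = 210 * 625 = 131250

131250


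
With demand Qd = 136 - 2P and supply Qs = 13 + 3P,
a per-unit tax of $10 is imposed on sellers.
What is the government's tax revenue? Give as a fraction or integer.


With tax on sellers, new supply: Qs' = 13 + 3(P - 10)
= 3P - 17
New equilibrium quantity:
Q_new = 374/5
Tax revenue = tax * Q_new = 10 * 374/5 = 748

748


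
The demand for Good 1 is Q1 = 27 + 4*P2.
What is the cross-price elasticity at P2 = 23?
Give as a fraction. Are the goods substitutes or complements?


dQ1/dP2 = 4
At P2 = 23: Q1 = 27 + 4*23 = 119
Exy = (dQ1/dP2)(P2/Q1) = 4 * 23 / 119 = 92/119
Since Exy > 0, the goods are substitutes.

92/119 (substitutes)


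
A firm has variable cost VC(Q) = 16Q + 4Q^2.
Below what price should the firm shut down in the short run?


AVC(Q) = VC(Q)/Q = 16 + 4Q
AVC is increasing in Q, so minimum AVC is at Q -> 0+.
Min AVC = 16
The firm should shut down if P < 16.

16


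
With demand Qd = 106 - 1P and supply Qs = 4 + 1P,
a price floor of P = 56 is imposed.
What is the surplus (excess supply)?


At P = 56:
Qd = 106 - 1*56 = 50
Qs = 4 + 1*56 = 60
Surplus = Qs - Qd = 60 - 50 = 10

10


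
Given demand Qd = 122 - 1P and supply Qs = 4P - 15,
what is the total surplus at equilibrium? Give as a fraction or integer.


Find equilibrium: 122 - 1P = 4P - 15
122 + 15 = 5P
P* = 137/5 = 137/5
Q* = 4*137/5 - 15 = 473/5
Inverse demand: P = 122 - Q/1, so P_max = 122
Inverse supply: P = 15/4 + Q/4, so P_min = 15/4
CS = (1/2) * 473/5 * (122 - 137/5) = 223729/50
PS = (1/2) * 473/5 * (137/5 - 15/4) = 223729/200
TS = CS + PS = 223729/50 + 223729/200 = 223729/40

223729/40


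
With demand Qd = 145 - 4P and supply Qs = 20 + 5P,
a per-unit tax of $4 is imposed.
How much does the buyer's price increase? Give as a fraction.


With a per-unit tax, the buyer's price increase depends on relative slopes.
Supply slope: d = 5, Demand slope: b = 4
Buyer's price increase = d * tax / (b + d)
= 5 * 4 / (4 + 5)
= 20 / 9 = 20/9

20/9


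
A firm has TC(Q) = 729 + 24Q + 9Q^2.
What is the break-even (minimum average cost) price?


AC(Q) = 729/Q + 24 + 9Q
To minimize: dAC/dQ = -729/Q^2 + 9 = 0
Q^2 = 729/9 = 81
Q* = 9
Min AC = 729/9 + 24 + 9*9
Min AC = 81 + 24 + 81 = 186

186


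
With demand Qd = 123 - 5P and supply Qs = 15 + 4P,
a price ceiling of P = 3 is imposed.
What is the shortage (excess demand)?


At P = 3:
Qd = 123 - 5*3 = 108
Qs = 15 + 4*3 = 27
Shortage = Qd - Qs = 108 - 27 = 81

81


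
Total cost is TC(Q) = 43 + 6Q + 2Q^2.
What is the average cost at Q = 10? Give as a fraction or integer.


TC(10) = 43 + 6*10 + 2*10^2
TC(10) = 43 + 60 + 200 = 303
AC = TC/Q = 303/10 = 303/10

303/10


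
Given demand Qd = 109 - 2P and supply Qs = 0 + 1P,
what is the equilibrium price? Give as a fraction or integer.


At equilibrium, Qd = Qs.
109 - 2P = 0 + 1P
109 - 0 = 2P + 1P
109 = 3P
P* = 109/3 = 109/3

109/3


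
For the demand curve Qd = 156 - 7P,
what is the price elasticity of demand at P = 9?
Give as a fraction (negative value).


dQ/dP = -7
At P = 9: Q = 156 - 7*9 = 93
E = (dQ/dP)(P/Q) = (-7)(9/93) = -21/31

-21/31


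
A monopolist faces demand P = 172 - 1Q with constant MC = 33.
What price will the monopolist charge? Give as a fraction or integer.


MR = 172 - 2Q
Set MR = MC: 172 - 2Q = 33
Q* = 139/2
Substitute into demand:
P* = 172 - 1*139/2 = 205/2

205/2


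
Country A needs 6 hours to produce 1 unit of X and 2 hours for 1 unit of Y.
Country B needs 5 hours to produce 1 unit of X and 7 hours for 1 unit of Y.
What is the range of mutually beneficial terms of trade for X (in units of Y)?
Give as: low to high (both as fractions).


Opportunity cost of X for Country A = hours_X / hours_Y = 6/2 = 3 units of Y
Opportunity cost of X for Country B = hours_X / hours_Y = 5/7 = 5/7 units of Y
Terms of trade must be between the two opportunity costs.
Range: 5/7 to 3

5/7 to 3


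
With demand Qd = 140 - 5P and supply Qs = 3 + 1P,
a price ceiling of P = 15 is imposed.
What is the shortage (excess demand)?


At P = 15:
Qd = 140 - 5*15 = 65
Qs = 3 + 1*15 = 18
Shortage = Qd - Qs = 65 - 18 = 47

47


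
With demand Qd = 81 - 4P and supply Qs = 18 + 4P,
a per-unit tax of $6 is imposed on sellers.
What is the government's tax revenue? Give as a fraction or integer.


With tax on sellers, new supply: Qs' = 18 + 4(P - 6)
= 4P - 6
New equilibrium quantity:
Q_new = 75/2
Tax revenue = tax * Q_new = 6 * 75/2 = 225

225


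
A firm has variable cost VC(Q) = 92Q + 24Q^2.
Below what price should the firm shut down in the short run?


AVC(Q) = VC(Q)/Q = 92 + 24Q
AVC is increasing in Q, so minimum AVC is at Q -> 0+.
Min AVC = 92
The firm should shut down if P < 92.

92


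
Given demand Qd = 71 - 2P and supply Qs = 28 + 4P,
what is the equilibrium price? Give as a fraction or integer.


At equilibrium, Qd = Qs.
71 - 2P = 28 + 4P
71 - 28 = 2P + 4P
43 = 6P
P* = 43/6 = 43/6

43/6


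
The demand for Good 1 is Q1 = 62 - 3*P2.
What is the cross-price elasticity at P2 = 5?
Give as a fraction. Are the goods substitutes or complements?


dQ1/dP2 = -3
At P2 = 5: Q1 = 62 - 3*5 = 47
Exy = (dQ1/dP2)(P2/Q1) = -3 * 5 / 47 = -15/47
Since Exy < 0, the goods are complements.

-15/47 (complements)


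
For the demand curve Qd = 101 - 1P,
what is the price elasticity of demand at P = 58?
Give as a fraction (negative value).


dQ/dP = -1
At P = 58: Q = 101 - 1*58 = 43
E = (dQ/dP)(P/Q) = (-1)(58/43) = -58/43

-58/43


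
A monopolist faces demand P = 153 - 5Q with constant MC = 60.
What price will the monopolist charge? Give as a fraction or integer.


MR = 153 - 10Q
Set MR = MC: 153 - 10Q = 60
Q* = 93/10
Substitute into demand:
P* = 153 - 5*93/10 = 213/2

213/2


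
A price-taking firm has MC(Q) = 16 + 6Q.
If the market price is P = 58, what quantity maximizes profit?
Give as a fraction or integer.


In perfect competition, profit is maximized where P = MC.
58 = 16 + 6Q
42 = 6Q
Q* = 42/6 = 7

7


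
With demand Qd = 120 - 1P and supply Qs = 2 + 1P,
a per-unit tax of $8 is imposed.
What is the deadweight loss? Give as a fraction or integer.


Pre-tax equilibrium quantity: Q* = 61
Post-tax equilibrium quantity: Q_tax = 57
Reduction in quantity: Q* - Q_tax = 4
DWL = (1/2) * tax * (Q* - Q_tax)
DWL = (1/2) * 8 * 4 = 16

16


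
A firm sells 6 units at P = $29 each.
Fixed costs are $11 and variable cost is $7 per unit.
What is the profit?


Total Revenue = P * Q = 29 * 6 = $174
Total Cost = FC + VC*Q = 11 + 7*6 = $53
Profit = TR - TC = 174 - 53 = $121

$121


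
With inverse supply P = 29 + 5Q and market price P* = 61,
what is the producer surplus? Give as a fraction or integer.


Minimum supply price (at Q=0): P_min = 29
Quantity supplied at P* = 61:
Q* = (61 - 29)/5 = 32/5
PS = (1/2) * Q* * (P* - P_min)
PS = (1/2) * 32/5 * (61 - 29)
PS = (1/2) * 32/5 * 32 = 512/5

512/5


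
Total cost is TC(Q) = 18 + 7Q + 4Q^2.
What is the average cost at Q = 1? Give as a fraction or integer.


TC(1) = 18 + 7*1 + 4*1^2
TC(1) = 18 + 7 + 4 = 29
AC = TC/Q = 29/1 = 29

29


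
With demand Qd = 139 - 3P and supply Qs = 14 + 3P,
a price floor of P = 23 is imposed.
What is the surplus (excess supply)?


At P = 23:
Qd = 139 - 3*23 = 70
Qs = 14 + 3*23 = 83
Surplus = Qs - Qd = 83 - 70 = 13

13


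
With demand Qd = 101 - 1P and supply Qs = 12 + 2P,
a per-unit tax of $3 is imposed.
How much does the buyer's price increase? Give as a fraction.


With a per-unit tax, the buyer's price increase depends on relative slopes.
Supply slope: d = 2, Demand slope: b = 1
Buyer's price increase = d * tax / (b + d)
= 2 * 3 / (1 + 2)
= 6 / 3 = 2

2


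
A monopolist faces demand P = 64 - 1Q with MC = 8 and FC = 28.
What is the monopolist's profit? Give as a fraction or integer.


MR = MC: 64 - 2Q = 8
Q* = 28
P* = 64 - 1*28 = 36
Profit = (P* - MC)*Q* - FC
= (36 - 8)*28 - 28
= 28*28 - 28
= 784 - 28 = 756

756


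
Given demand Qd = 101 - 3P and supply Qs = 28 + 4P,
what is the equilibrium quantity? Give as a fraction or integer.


First find equilibrium price:
101 - 3P = 28 + 4P
P* = 73/7 = 73/7
Then substitute into demand:
Q* = 101 - 3 * 73/7 = 488/7

488/7


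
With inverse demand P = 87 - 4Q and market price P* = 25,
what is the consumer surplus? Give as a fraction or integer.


Maximum willingness to pay (at Q=0): P_max = 87
Quantity demanded at P* = 25:
Q* = (87 - 25)/4 = 31/2
CS = (1/2) * Q* * (P_max - P*)
CS = (1/2) * 31/2 * (87 - 25)
CS = (1/2) * 31/2 * 62 = 961/2

961/2


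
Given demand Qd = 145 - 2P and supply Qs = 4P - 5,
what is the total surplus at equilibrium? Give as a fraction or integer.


Find equilibrium: 145 - 2P = 4P - 5
145 + 5 = 6P
P* = 150/6 = 25
Q* = 4*25 - 5 = 95
Inverse demand: P = 145/2 - Q/2, so P_max = 145/2
Inverse supply: P = 5/4 + Q/4, so P_min = 5/4
CS = (1/2) * 95 * (145/2 - 25) = 9025/4
PS = (1/2) * 95 * (25 - 5/4) = 9025/8
TS = CS + PS = 9025/4 + 9025/8 = 27075/8

27075/8


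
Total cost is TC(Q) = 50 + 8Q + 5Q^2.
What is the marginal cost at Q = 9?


MC = dTC/dQ = 8 + 2*5*Q
At Q = 9:
MC = 8 + 10*9
MC = 8 + 90 = 98

98


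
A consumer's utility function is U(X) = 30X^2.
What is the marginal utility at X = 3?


MU = dU/dX = 30*2*X^(2-1)
MU = 60*X^1
At X = 3:
MU = 60 * 3^1
MU = 60 * 3 = 180

180


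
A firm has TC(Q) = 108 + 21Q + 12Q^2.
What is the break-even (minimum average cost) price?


AC(Q) = 108/Q + 21 + 12Q
To minimize: dAC/dQ = -108/Q^2 + 12 = 0
Q^2 = 108/12 = 9
Q* = 3
Min AC = 108/3 + 21 + 12*3
Min AC = 36 + 21 + 36 = 93

93


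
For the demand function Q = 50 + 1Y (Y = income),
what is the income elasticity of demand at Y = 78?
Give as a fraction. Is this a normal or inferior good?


dQ/dY = 1
At Y = 78: Q = 50 + 1*78 = 128
Ey = (dQ/dY)(Y/Q) = 1 * 78 / 128 = 39/64
Since Ey > 0, this is a normal good.

39/64 (normal good)


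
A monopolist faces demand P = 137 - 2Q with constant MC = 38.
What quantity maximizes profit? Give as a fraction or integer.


TR = P*Q = (137 - 2Q)Q = 137Q - 2Q^2
MR = dTR/dQ = 137 - 4Q
Set MR = MC:
137 - 4Q = 38
99 = 4Q
Q* = 99/4 = 99/4

99/4


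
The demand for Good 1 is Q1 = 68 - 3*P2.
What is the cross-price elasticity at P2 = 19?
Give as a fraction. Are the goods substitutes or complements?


dQ1/dP2 = -3
At P2 = 19: Q1 = 68 - 3*19 = 11
Exy = (dQ1/dP2)(P2/Q1) = -3 * 19 / 11 = -57/11
Since Exy < 0, the goods are complements.

-57/11 (complements)


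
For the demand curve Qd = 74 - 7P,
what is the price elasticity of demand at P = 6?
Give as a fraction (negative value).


dQ/dP = -7
At P = 6: Q = 74 - 7*6 = 32
E = (dQ/dP)(P/Q) = (-7)(6/32) = -21/16

-21/16


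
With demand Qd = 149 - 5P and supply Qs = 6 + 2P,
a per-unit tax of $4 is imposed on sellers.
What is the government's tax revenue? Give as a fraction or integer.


With tax on sellers, new supply: Qs' = 6 + 2(P - 4)
= 2P - 2
New equilibrium quantity:
Q_new = 288/7
Tax revenue = tax * Q_new = 4 * 288/7 = 1152/7

1152/7


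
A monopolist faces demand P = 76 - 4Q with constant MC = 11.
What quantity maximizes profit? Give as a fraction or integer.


TR = P*Q = (76 - 4Q)Q = 76Q - 4Q^2
MR = dTR/dQ = 76 - 8Q
Set MR = MC:
76 - 8Q = 11
65 = 8Q
Q* = 65/8 = 65/8

65/8


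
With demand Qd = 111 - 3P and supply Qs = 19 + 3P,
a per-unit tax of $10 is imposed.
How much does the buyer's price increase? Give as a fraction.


With a per-unit tax, the buyer's price increase depends on relative slopes.
Supply slope: d = 3, Demand slope: b = 3
Buyer's price increase = d * tax / (b + d)
= 3 * 10 / (3 + 3)
= 30 / 6 = 5

5


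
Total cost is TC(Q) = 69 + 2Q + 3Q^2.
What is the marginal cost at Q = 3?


MC = dTC/dQ = 2 + 2*3*Q
At Q = 3:
MC = 2 + 6*3
MC = 2 + 18 = 20

20


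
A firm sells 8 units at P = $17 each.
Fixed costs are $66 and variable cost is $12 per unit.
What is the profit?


Total Revenue = P * Q = 17 * 8 = $136
Total Cost = FC + VC*Q = 66 + 12*8 = $162
Profit = TR - TC = 136 - 162 = $-26

$-26


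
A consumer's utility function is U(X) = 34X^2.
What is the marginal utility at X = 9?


MU = dU/dX = 34*2*X^(2-1)
MU = 68*X^1
At X = 9:
MU = 68 * 9^1
MU = 68 * 9 = 612

612


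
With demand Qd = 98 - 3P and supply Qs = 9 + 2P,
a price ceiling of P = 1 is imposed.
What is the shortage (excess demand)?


At P = 1:
Qd = 98 - 3*1 = 95
Qs = 9 + 2*1 = 11
Shortage = Qd - Qs = 95 - 11 = 84

84


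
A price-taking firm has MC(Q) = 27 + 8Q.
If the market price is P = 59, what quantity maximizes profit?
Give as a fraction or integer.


In perfect competition, profit is maximized where P = MC.
59 = 27 + 8Q
32 = 8Q
Q* = 32/8 = 4

4


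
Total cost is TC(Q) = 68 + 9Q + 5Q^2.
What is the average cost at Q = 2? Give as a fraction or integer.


TC(2) = 68 + 9*2 + 5*2^2
TC(2) = 68 + 18 + 20 = 106
AC = TC/Q = 106/2 = 53

53


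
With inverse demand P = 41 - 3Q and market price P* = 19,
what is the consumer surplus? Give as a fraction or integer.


Maximum willingness to pay (at Q=0): P_max = 41
Quantity demanded at P* = 19:
Q* = (41 - 19)/3 = 22/3
CS = (1/2) * Q* * (P_max - P*)
CS = (1/2) * 22/3 * (41 - 19)
CS = (1/2) * 22/3 * 22 = 242/3

242/3


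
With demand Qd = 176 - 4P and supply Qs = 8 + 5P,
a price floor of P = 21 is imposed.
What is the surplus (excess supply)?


At P = 21:
Qd = 176 - 4*21 = 92
Qs = 8 + 5*21 = 113
Surplus = Qs - Qd = 113 - 92 = 21

21


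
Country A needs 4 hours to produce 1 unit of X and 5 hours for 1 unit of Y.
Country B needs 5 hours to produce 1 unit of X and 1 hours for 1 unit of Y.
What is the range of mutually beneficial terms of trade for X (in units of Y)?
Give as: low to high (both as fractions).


Opportunity cost of X for Country A = hours_X / hours_Y = 4/5 = 4/5 units of Y
Opportunity cost of X for Country B = hours_X / hours_Y = 5/1 = 5 units of Y
Terms of trade must be between the two opportunity costs.
Range: 4/5 to 5

4/5 to 5


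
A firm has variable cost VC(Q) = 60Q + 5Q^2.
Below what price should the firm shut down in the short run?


AVC(Q) = VC(Q)/Q = 60 + 5Q
AVC is increasing in Q, so minimum AVC is at Q -> 0+.
Min AVC = 60
The firm should shut down if P < 60.

60


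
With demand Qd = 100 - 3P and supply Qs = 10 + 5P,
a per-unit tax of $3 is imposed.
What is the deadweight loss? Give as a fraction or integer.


Pre-tax equilibrium quantity: Q* = 265/4
Post-tax equilibrium quantity: Q_tax = 485/8
Reduction in quantity: Q* - Q_tax = 45/8
DWL = (1/2) * tax * (Q* - Q_tax)
DWL = (1/2) * 3 * 45/8 = 135/16

135/16


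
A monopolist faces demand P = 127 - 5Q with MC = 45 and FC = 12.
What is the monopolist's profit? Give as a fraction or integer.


MR = MC: 127 - 10Q = 45
Q* = 41/5
P* = 127 - 5*41/5 = 86
Profit = (P* - MC)*Q* - FC
= (86 - 45)*41/5 - 12
= 41*41/5 - 12
= 1681/5 - 12 = 1621/5

1621/5


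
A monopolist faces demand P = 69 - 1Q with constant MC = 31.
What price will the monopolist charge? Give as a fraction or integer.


MR = 69 - 2Q
Set MR = MC: 69 - 2Q = 31
Q* = 19
Substitute into demand:
P* = 69 - 1*19 = 50

50


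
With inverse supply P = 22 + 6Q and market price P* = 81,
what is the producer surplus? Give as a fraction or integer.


Minimum supply price (at Q=0): P_min = 22
Quantity supplied at P* = 81:
Q* = (81 - 22)/6 = 59/6
PS = (1/2) * Q* * (P* - P_min)
PS = (1/2) * 59/6 * (81 - 22)
PS = (1/2) * 59/6 * 59 = 3481/12

3481/12


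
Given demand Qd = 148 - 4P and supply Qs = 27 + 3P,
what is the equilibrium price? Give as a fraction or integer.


At equilibrium, Qd = Qs.
148 - 4P = 27 + 3P
148 - 27 = 4P + 3P
121 = 7P
P* = 121/7 = 121/7

121/7


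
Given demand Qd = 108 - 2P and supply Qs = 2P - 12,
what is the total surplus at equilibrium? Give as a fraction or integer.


Find equilibrium: 108 - 2P = 2P - 12
108 + 12 = 4P
P* = 120/4 = 30
Q* = 2*30 - 12 = 48
Inverse demand: P = 54 - Q/2, so P_max = 54
Inverse supply: P = 6 + Q/2, so P_min = 6
CS = (1/2) * 48 * (54 - 30) = 576
PS = (1/2) * 48 * (30 - 6) = 576
TS = CS + PS = 576 + 576 = 1152

1152


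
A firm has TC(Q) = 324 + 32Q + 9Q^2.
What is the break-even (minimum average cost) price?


AC(Q) = 324/Q + 32 + 9Q
To minimize: dAC/dQ = -324/Q^2 + 9 = 0
Q^2 = 324/9 = 36
Q* = 6
Min AC = 324/6 + 32 + 9*6
Min AC = 54 + 32 + 54 = 140

140


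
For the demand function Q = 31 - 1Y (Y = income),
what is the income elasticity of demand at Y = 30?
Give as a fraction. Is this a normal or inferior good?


dQ/dY = -1
At Y = 30: Q = 31 - 1*30 = 1
Ey = (dQ/dY)(Y/Q) = -1 * 30 / 1 = -30
Since Ey < 0, this is a inferior good.

-30 (inferior good)


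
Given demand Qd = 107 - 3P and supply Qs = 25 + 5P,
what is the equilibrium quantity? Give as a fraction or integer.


First find equilibrium price:
107 - 3P = 25 + 5P
P* = 82/8 = 41/4
Then substitute into demand:
Q* = 107 - 3 * 41/4 = 305/4

305/4


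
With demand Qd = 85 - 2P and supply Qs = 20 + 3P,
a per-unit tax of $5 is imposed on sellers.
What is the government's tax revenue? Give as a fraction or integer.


With tax on sellers, new supply: Qs' = 20 + 3(P - 5)
= 5 + 3P
New equilibrium quantity:
Q_new = 53
Tax revenue = tax * Q_new = 5 * 53 = 265

265


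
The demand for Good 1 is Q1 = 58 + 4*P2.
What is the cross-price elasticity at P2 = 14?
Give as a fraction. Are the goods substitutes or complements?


dQ1/dP2 = 4
At P2 = 14: Q1 = 58 + 4*14 = 114
Exy = (dQ1/dP2)(P2/Q1) = 4 * 14 / 114 = 28/57
Since Exy > 0, the goods are substitutes.

28/57 (substitutes)


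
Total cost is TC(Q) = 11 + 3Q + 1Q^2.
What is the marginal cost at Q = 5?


MC = dTC/dQ = 3 + 2*1*Q
At Q = 5:
MC = 3 + 2*5
MC = 3 + 10 = 13

13


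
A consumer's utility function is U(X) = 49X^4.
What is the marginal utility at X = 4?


MU = dU/dX = 49*4*X^(4-1)
MU = 196*X^3
At X = 4:
MU = 196 * 4^3
MU = 196 * 64 = 12544

12544


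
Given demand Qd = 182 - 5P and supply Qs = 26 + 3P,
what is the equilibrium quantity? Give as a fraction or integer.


First find equilibrium price:
182 - 5P = 26 + 3P
P* = 156/8 = 39/2
Then substitute into demand:
Q* = 182 - 5 * 39/2 = 169/2

169/2


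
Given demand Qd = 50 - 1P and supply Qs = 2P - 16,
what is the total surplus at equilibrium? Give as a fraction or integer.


Find equilibrium: 50 - 1P = 2P - 16
50 + 16 = 3P
P* = 66/3 = 22
Q* = 2*22 - 16 = 28
Inverse demand: P = 50 - Q/1, so P_max = 50
Inverse supply: P = 8 + Q/2, so P_min = 8
CS = (1/2) * 28 * (50 - 22) = 392
PS = (1/2) * 28 * (22 - 8) = 196
TS = CS + PS = 392 + 196 = 588

588


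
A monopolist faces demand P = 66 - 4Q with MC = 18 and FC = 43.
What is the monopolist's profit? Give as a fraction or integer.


MR = MC: 66 - 8Q = 18
Q* = 6
P* = 66 - 4*6 = 42
Profit = (P* - MC)*Q* - FC
= (42 - 18)*6 - 43
= 24*6 - 43
= 144 - 43 = 101

101


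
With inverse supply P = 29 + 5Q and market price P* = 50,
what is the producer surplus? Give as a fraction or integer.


Minimum supply price (at Q=0): P_min = 29
Quantity supplied at P* = 50:
Q* = (50 - 29)/5 = 21/5
PS = (1/2) * Q* * (P* - P_min)
PS = (1/2) * 21/5 * (50 - 29)
PS = (1/2) * 21/5 * 21 = 441/10

441/10


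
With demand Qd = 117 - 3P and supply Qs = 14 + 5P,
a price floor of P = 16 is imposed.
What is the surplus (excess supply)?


At P = 16:
Qd = 117 - 3*16 = 69
Qs = 14 + 5*16 = 94
Surplus = Qs - Qd = 94 - 69 = 25

25


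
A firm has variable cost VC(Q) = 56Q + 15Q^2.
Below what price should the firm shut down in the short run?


AVC(Q) = VC(Q)/Q = 56 + 15Q
AVC is increasing in Q, so minimum AVC is at Q -> 0+.
Min AVC = 56
The firm should shut down if P < 56.

56


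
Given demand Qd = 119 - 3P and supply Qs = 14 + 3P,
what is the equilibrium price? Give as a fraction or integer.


At equilibrium, Qd = Qs.
119 - 3P = 14 + 3P
119 - 14 = 3P + 3P
105 = 6P
P* = 105/6 = 35/2

35/2


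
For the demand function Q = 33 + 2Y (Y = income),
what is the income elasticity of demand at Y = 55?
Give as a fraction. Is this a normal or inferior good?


dQ/dY = 2
At Y = 55: Q = 33 + 2*55 = 143
Ey = (dQ/dY)(Y/Q) = 2 * 55 / 143 = 10/13
Since Ey > 0, this is a normal good.

10/13 (normal good)


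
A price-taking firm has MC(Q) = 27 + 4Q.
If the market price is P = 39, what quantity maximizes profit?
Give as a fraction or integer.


In perfect competition, profit is maximized where P = MC.
39 = 27 + 4Q
12 = 4Q
Q* = 12/4 = 3

3


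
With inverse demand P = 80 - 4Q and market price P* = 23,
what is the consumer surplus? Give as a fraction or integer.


Maximum willingness to pay (at Q=0): P_max = 80
Quantity demanded at P* = 23:
Q* = (80 - 23)/4 = 57/4
CS = (1/2) * Q* * (P_max - P*)
CS = (1/2) * 57/4 * (80 - 23)
CS = (1/2) * 57/4 * 57 = 3249/8

3249/8


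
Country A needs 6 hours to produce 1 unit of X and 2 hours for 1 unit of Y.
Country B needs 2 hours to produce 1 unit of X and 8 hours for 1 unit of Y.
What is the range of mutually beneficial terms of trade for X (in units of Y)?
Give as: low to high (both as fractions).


Opportunity cost of X for Country A = hours_X / hours_Y = 6/2 = 3 units of Y
Opportunity cost of X for Country B = hours_X / hours_Y = 2/8 = 1/4 units of Y
Terms of trade must be between the two opportunity costs.
Range: 1/4 to 3

1/4 to 3


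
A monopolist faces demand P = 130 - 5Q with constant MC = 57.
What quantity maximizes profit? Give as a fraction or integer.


TR = P*Q = (130 - 5Q)Q = 130Q - 5Q^2
MR = dTR/dQ = 130 - 10Q
Set MR = MC:
130 - 10Q = 57
73 = 10Q
Q* = 73/10 = 73/10

73/10


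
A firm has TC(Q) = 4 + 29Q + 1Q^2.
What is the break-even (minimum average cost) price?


AC(Q) = 4/Q + 29 + 1Q
To minimize: dAC/dQ = -4/Q^2 + 1 = 0
Q^2 = 4/1 = 4
Q* = 2
Min AC = 4/2 + 29 + 1*2
Min AC = 2 + 29 + 2 = 33

33


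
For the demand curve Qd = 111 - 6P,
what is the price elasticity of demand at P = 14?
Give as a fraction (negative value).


dQ/dP = -6
At P = 14: Q = 111 - 6*14 = 27
E = (dQ/dP)(P/Q) = (-6)(14/27) = -28/9

-28/9


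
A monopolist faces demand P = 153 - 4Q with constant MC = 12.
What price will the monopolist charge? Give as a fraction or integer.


MR = 153 - 8Q
Set MR = MC: 153 - 8Q = 12
Q* = 141/8
Substitute into demand:
P* = 153 - 4*141/8 = 165/2

165/2


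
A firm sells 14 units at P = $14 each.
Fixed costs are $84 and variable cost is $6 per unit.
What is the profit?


Total Revenue = P * Q = 14 * 14 = $196
Total Cost = FC + VC*Q = 84 + 6*14 = $168
Profit = TR - TC = 196 - 168 = $28

$28


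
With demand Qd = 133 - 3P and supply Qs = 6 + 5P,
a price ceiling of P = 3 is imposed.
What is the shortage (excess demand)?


At P = 3:
Qd = 133 - 3*3 = 124
Qs = 6 + 5*3 = 21
Shortage = Qd - Qs = 124 - 21 = 103

103


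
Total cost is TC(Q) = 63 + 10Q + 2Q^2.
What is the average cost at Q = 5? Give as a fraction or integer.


TC(5) = 63 + 10*5 + 2*5^2
TC(5) = 63 + 50 + 50 = 163
AC = TC/Q = 163/5 = 163/5

163/5


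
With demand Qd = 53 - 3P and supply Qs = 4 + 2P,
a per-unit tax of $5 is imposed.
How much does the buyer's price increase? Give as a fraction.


With a per-unit tax, the buyer's price increase depends on relative slopes.
Supply slope: d = 2, Demand slope: b = 3
Buyer's price increase = d * tax / (b + d)
= 2 * 5 / (3 + 2)
= 10 / 5 = 2

2


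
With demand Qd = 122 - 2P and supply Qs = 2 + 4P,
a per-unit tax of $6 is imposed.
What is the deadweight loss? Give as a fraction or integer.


Pre-tax equilibrium quantity: Q* = 82
Post-tax equilibrium quantity: Q_tax = 74
Reduction in quantity: Q* - Q_tax = 8
DWL = (1/2) * tax * (Q* - Q_tax)
DWL = (1/2) * 6 * 8 = 24

24


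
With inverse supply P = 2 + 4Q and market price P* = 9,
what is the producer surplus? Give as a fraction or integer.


Minimum supply price (at Q=0): P_min = 2
Quantity supplied at P* = 9:
Q* = (9 - 2)/4 = 7/4
PS = (1/2) * Q* * (P* - P_min)
PS = (1/2) * 7/4 * (9 - 2)
PS = (1/2) * 7/4 * 7 = 49/8

49/8


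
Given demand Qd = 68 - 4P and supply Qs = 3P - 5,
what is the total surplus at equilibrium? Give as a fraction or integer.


Find equilibrium: 68 - 4P = 3P - 5
68 + 5 = 7P
P* = 73/7 = 73/7
Q* = 3*73/7 - 5 = 184/7
Inverse demand: P = 17 - Q/4, so P_max = 17
Inverse supply: P = 5/3 + Q/3, so P_min = 5/3
CS = (1/2) * 184/7 * (17 - 73/7) = 4232/49
PS = (1/2) * 184/7 * (73/7 - 5/3) = 16928/147
TS = CS + PS = 4232/49 + 16928/147 = 4232/21

4232/21


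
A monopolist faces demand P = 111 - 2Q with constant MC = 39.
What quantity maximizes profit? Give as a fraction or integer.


TR = P*Q = (111 - 2Q)Q = 111Q - 2Q^2
MR = dTR/dQ = 111 - 4Q
Set MR = MC:
111 - 4Q = 39
72 = 4Q
Q* = 72/4 = 18

18


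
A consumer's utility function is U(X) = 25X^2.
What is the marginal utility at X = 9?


MU = dU/dX = 25*2*X^(2-1)
MU = 50*X^1
At X = 9:
MU = 50 * 9^1
MU = 50 * 9 = 450

450


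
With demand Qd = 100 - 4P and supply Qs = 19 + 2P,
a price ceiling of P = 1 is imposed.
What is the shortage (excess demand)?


At P = 1:
Qd = 100 - 4*1 = 96
Qs = 19 + 2*1 = 21
Shortage = Qd - Qs = 96 - 21 = 75

75


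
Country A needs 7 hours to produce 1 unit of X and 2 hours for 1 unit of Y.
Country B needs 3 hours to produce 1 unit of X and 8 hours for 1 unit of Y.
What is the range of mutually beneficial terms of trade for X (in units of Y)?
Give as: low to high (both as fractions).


Opportunity cost of X for Country A = hours_X / hours_Y = 7/2 = 7/2 units of Y
Opportunity cost of X for Country B = hours_X / hours_Y = 3/8 = 3/8 units of Y
Terms of trade must be between the two opportunity costs.
Range: 3/8 to 7/2

3/8 to 7/2


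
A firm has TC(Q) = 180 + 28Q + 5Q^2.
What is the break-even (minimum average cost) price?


AC(Q) = 180/Q + 28 + 5Q
To minimize: dAC/dQ = -180/Q^2 + 5 = 0
Q^2 = 180/5 = 36
Q* = 6
Min AC = 180/6 + 28 + 5*6
Min AC = 30 + 28 + 30 = 88

88
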